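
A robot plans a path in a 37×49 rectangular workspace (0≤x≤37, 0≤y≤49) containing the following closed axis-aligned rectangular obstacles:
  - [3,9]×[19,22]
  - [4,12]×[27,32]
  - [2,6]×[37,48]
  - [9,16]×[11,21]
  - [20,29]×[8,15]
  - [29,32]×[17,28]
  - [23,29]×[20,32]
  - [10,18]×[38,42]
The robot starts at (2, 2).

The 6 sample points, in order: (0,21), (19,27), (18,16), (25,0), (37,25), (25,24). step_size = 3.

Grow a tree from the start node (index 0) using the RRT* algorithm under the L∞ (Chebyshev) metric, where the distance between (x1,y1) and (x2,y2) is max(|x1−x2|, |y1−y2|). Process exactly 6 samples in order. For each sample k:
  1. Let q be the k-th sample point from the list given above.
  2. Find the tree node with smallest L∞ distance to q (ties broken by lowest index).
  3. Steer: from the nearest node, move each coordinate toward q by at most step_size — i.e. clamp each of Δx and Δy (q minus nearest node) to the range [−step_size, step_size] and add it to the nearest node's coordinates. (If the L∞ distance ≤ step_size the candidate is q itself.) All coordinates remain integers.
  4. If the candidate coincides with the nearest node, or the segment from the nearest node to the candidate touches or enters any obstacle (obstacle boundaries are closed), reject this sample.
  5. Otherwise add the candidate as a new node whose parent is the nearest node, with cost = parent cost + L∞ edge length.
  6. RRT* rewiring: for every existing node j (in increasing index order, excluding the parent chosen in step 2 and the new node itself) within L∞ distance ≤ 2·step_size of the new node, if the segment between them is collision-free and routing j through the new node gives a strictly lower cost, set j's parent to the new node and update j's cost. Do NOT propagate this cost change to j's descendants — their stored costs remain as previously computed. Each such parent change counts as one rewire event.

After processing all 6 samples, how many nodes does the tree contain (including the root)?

Node count: 5

1. q=(0,21) nearest=0 d=19 new=(0,5) → add node 1 parent=0 cost=3
2. q=(19,27) nearest=1 d=22 new=(3,8) → add node 2 parent=1 cost=6
3. q=(18,16) nearest=2 d=15 new=(6,11) → add node 3 parent=2 cost=9
4. q=(25,0) nearest=3 d=19 new=(9,8) → add node 4 parent=3 cost=12
5. q=(37,25) nearest=4 d=28 new=(12,11) → blocked by [9,16]×[11,21], reject
6. q=(25,24) nearest=4 d=16 new=(12,11) → blocked by [9,16]×[11,21], reject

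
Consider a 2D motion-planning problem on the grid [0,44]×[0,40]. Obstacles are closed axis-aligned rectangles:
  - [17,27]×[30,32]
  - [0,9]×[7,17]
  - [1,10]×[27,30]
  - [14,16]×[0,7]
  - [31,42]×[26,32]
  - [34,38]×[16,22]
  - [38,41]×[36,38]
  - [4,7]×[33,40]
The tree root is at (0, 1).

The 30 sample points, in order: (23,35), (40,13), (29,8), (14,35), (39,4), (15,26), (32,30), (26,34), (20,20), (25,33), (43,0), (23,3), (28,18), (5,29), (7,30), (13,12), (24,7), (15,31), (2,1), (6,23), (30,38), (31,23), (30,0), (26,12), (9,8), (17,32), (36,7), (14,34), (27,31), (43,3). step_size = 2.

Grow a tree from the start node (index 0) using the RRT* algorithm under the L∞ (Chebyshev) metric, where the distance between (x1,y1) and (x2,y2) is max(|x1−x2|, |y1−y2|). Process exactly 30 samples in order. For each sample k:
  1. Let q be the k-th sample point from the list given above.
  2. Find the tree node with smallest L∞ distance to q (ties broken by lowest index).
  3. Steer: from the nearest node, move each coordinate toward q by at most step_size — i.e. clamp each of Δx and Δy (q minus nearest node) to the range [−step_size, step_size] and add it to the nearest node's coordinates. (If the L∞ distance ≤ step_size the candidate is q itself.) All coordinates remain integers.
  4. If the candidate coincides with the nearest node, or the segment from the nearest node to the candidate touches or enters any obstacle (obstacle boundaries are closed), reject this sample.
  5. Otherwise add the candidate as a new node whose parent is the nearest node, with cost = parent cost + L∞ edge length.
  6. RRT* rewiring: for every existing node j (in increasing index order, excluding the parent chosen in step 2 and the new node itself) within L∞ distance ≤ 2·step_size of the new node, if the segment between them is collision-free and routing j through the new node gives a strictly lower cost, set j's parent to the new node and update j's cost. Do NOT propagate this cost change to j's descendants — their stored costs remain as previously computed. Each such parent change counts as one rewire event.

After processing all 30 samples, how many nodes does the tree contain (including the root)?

Node count: 8

1. q=(23,35) nearest=0 d=34 new=(2,3) → add node 1 parent=0 cost=2
2. q=(40,13) nearest=1 d=38 new=(4,5) → add node 2 parent=1 cost=4
3. q=(29,8) nearest=2 d=25 new=(6,7) → blocked by [0,9]×[7,17], reject
4. q=(14,35) nearest=2 d=30 new=(6,7) → blocked by [0,9]×[7,17], reject
5. q=(39,4) nearest=2 d=35 new=(6,4) → add node 3 parent=2 cost=6
6. q=(15,26) nearest=2 d=21 new=(6,7) → blocked by [0,9]×[7,17], reject
7. q=(32,30) nearest=3 d=26 new=(8,6) → add node 4 parent=3 cost=8
8. q=(26,34) nearest=4 d=28 new=(10,8) → blocked by [0,9]×[7,17], reject
9. q=(20,20) nearest=4 d=14 new=(10,8) → blocked by [0,9]×[7,17], reject
10. q=(25,33) nearest=4 d=27 new=(10,8) → blocked by [0,9]×[7,17], reject
11. q=(43,0) nearest=4 d=35 new=(10,4) → add node 5 parent=4 cost=10
12. q=(23,3) nearest=5 d=13 new=(12,3) → add node 6 parent=5 cost=12
13. q=(28,18) nearest=6 d=16 new=(14,5) → blocked by [14,16]×[0,7], reject
14. q=(5,29) nearest=4 d=23 new=(6,8) → blocked by [0,9]×[7,17], reject
15. q=(7,30) nearest=4 d=24 new=(7,8) → blocked by [0,9]×[7,17], reject
16. q=(13,12) nearest=4 d=6 new=(10,8) → blocked by [0,9]×[7,17], reject
17. q=(24,7) nearest=6 d=12 new=(14,5) → blocked by [14,16]×[0,7], reject
18. q=(15,31) nearest=4 d=25 new=(10,8) → blocked by [0,9]×[7,17], reject
19. q=(2,1) nearest=0 d=2 new=(2,1) → add node 7 parent=0 cost=2
20. q=(6,23) nearest=4 d=17 new=(6,8) → blocked by [0,9]×[7,17], reject
21. q=(30,38) nearest=4 d=32 new=(10,8) → blocked by [0,9]×[7,17], reject
22. q=(31,23) nearest=6 d=20 new=(14,5) → blocked by [14,16]×[0,7], reject
23. q=(30,0) nearest=6 d=18 new=(14,1) → blocked by [14,16]×[0,7], reject
24. q=(26,12) nearest=6 d=14 new=(14,5) → blocked by [14,16]×[0,7], reject
25. q=(9,8) nearest=4 d=2 new=(9,8) → blocked by [0,9]×[7,17], reject
26. q=(17,32) nearest=4 d=26 new=(10,8) → blocked by [0,9]×[7,17], reject
27. q=(36,7) nearest=6 d=24 new=(14,5) → blocked by [14,16]×[0,7], reject
28. q=(14,34) nearest=4 d=28 new=(10,8) → blocked by [0,9]×[7,17], reject
29. q=(27,31) nearest=4 d=25 new=(10,8) → blocked by [0,9]×[7,17], reject
30. q=(43,3) nearest=6 d=31 new=(14,3) → blocked by [14,16]×[0,7], reject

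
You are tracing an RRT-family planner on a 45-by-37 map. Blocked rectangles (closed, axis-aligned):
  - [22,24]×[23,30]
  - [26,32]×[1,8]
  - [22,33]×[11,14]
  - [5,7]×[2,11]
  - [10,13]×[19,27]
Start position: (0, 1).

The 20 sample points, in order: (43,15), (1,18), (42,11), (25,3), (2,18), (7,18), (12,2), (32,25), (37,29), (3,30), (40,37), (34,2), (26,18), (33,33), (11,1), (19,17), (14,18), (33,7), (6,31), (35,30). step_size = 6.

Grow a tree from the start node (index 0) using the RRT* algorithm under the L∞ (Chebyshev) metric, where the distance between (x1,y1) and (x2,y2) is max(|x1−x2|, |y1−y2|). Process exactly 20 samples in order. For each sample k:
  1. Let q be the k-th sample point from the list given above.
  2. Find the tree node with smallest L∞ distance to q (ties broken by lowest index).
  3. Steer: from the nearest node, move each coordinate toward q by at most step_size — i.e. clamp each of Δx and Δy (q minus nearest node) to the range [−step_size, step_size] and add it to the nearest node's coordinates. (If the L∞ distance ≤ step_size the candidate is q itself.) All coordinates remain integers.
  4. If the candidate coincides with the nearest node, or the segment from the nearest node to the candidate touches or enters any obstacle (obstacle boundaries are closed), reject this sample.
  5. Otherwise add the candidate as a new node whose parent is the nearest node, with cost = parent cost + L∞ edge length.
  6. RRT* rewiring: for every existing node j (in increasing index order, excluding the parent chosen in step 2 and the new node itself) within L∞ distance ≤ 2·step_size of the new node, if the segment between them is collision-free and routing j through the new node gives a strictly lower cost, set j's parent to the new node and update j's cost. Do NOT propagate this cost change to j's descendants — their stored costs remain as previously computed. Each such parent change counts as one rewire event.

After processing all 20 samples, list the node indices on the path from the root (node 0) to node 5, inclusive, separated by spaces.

1. q=(43,15) nearest=0 d=43 new=(6,7) → blocked by [5,7]×[2,11], reject
2. q=(1,18) nearest=0 d=17 new=(1,7) → add node 1 parent=0 cost=6
3. q=(42,11) nearest=1 d=41 new=(7,11) → blocked by [5,7]×[2,11], reject
4. q=(25,3) nearest=1 d=24 new=(7,3) → blocked by [5,7]×[2,11], reject
5. q=(2,18) nearest=1 d=11 new=(2,13) → add node 2 parent=1 cost=12
6. q=(7,18) nearest=2 d=5 new=(7,18) → add node 3 parent=2 cost=17
7. q=(12,2) nearest=1 d=11 new=(7,2) → blocked by [5,7]×[2,11], reject
8. q=(32,25) nearest=3 d=25 new=(13,24) → blocked by [10,13]×[19,27], reject
9. q=(37,29) nearest=3 d=30 new=(13,24) → blocked by [10,13]×[19,27], reject
10. q=(3,30) nearest=3 d=12 new=(3,24) → add node 4 parent=3 cost=23
11. q=(40,37) nearest=3 d=33 new=(13,24) → blocked by [10,13]×[19,27], reject
12. q=(34,2) nearest=3 d=27 new=(13,12) → add node 5 parent=3 cost=23
13. q=(26,18) nearest=5 d=13 new=(19,18) → add node 6 parent=5 cost=29
14. q=(33,33) nearest=6 d=15 new=(25,24) → blocked by [22,24]×[23,30], reject
15. q=(11,1) nearest=1 d=10 new=(7,1) → blocked by [5,7]×[2,11], reject
16. q=(19,17) nearest=6 d=1 new=(19,17) → add node 7 parent=6 cost=30
17. q=(14,18) nearest=6 d=5 new=(14,18) → add node 8 parent=6 cost=34
18. q=(33,7) nearest=6 d=14 new=(25,12) → blocked by [22,33]×[11,14], reject
19. q=(6,31) nearest=4 d=7 new=(6,30) → add node 9 parent=4 cost=29
20. q=(35,30) nearest=6 d=16 new=(25,24) → blocked by [22,24]×[23,30], reject

Path: 0 1 2 3 5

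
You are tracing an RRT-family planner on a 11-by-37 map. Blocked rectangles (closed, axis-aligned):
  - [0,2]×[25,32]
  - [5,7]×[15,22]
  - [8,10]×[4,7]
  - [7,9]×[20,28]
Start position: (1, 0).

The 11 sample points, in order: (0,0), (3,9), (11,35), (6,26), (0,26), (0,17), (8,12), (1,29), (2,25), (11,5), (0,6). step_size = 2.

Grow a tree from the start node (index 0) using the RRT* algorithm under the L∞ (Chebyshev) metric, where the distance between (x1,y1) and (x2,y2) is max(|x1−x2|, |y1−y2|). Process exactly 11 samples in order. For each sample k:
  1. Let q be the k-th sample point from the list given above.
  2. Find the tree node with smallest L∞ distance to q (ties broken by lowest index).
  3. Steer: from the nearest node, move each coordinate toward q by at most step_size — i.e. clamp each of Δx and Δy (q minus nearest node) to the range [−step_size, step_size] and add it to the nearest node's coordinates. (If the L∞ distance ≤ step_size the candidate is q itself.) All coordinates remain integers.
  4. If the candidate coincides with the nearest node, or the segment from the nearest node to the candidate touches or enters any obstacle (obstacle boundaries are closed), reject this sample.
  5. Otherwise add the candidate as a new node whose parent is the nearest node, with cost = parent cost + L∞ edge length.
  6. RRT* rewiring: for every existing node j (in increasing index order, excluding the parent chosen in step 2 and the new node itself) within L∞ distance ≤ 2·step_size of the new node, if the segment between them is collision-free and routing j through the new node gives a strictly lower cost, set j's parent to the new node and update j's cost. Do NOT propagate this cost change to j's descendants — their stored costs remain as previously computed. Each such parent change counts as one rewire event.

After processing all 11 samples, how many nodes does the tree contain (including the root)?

Node count: 11

1. q=(0,0) nearest=0 d=1 new=(0,0) → add node 1 parent=0 cost=1
2. q=(3,9) nearest=0 d=9 new=(3,2) → add node 2 parent=0 cost=2
3. q=(11,35) nearest=2 d=33 new=(5,4) → add node 3 parent=2 cost=4
4. q=(6,26) nearest=3 d=22 new=(6,6) → add node 4 parent=3 cost=6
5. q=(0,26) nearest=4 d=20 new=(4,8) → add node 5 parent=4 cost=8
6. q=(0,17) nearest=5 d=9 new=(2,10) → add node 6 parent=5 cost=10
7. q=(8,12) nearest=5 d=4 new=(6,10) → add node 7 parent=5 cost=10
8. q=(1,29) nearest=6 d=19 new=(1,12) → add node 8 parent=6 cost=12
9. q=(2,25) nearest=8 d=13 new=(2,14) → add node 9 parent=8 cost=14
10. q=(11,5) nearest=4 d=5 new=(8,5) → blocked by [8,10]×[4,7], reject
11. q=(0,6) nearest=2 d=4 new=(1,4) → add node 10 parent=2 cost=4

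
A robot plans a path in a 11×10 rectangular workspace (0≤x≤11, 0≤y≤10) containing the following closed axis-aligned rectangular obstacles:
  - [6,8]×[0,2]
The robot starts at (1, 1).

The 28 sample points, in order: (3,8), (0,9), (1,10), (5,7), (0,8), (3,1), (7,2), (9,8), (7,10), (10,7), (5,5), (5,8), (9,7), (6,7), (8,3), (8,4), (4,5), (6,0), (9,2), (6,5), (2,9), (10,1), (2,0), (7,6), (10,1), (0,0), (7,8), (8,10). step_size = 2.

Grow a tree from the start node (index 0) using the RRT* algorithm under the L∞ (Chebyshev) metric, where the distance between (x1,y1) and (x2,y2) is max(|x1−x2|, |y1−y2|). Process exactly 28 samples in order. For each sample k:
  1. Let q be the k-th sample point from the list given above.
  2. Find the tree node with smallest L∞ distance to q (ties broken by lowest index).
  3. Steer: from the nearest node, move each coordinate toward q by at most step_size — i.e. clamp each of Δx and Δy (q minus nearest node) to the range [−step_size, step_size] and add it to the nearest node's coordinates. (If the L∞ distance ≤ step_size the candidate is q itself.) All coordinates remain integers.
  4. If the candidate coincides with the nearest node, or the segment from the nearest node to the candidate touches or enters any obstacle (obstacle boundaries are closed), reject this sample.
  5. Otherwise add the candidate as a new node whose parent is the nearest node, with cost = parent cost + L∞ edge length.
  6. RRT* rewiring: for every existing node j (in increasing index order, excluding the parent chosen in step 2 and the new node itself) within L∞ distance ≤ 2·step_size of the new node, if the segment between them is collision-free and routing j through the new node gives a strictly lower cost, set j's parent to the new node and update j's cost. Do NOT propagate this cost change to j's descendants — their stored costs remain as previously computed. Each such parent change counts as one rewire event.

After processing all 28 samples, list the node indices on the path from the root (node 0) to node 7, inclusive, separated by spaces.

1. q=(3,8) nearest=0 d=7 new=(3,3) → add node 1 parent=0 cost=2
2. q=(0,9) nearest=1 d=6 new=(1,5) → add node 2 parent=1 cost=4
3. q=(1,10) nearest=2 d=5 new=(1,7) → add node 3 parent=2 cost=6
4. q=(5,7) nearest=1 d=4 new=(5,5) → add node 4 parent=1 cost=4
5. q=(0,8) nearest=3 d=1 new=(0,8) → add node 5 parent=3 cost=7
6. q=(3,1) nearest=0 d=2 new=(3,1) → add node 6 parent=0 cost=2
7. q=(7,2) nearest=4 d=3 new=(7,3) → add node 7 parent=4 cost=6
8. q=(9,8) nearest=4 d=4 new=(7,7) → add node 8 parent=4 cost=6
9. q=(7,10) nearest=8 d=3 new=(7,9) → add node 9 parent=8 cost=8
10. q=(10,7) nearest=8 d=3 new=(9,7) → add node 10 parent=8 cost=8
11. q=(5,5) nearest=4 d=0 → coincident, reject
12. q=(5,8) nearest=8 d=2 new=(5,8) → add node 11 parent=8 cost=8
13. q=(9,7) nearest=10 d=0 → coincident, reject
14. q=(6,7) nearest=8 d=1 new=(6,7) → add node 12 parent=8 cost=7
15. q=(8,3) nearest=7 d=1 new=(8,3) → add node 13 parent=7 cost=7
16. q=(8,4) nearest=7 d=1 new=(8,4) → add node 14 parent=7 cost=7
17. q=(4,5) nearest=4 d=1 new=(4,5) → add node 15 parent=4 cost=5
18. q=(6,0) nearest=1 d=3 new=(5,1) → add node 16 parent=1 cost=4
19. q=(9,2) nearest=13 d=1 new=(9,2) → add node 17 parent=13 cost=8
20. q=(6,5) nearest=4 d=1 new=(6,5) → add node 18 parent=4 cost=5
21. q=(2,9) nearest=3 d=2 new=(2,9) → add node 19 parent=3 cost=8
22. q=(10,1) nearest=17 d=1 new=(10,1) → add node 20 parent=17 cost=9
23. q=(2,0) nearest=0 d=1 new=(2,0) → add node 21 parent=0 cost=1
24. q=(7,6) nearest=8 d=1 new=(7,6) → add node 22 parent=8 cost=7
25. q=(10,1) nearest=20 d=0 → coincident, reject
26. q=(0,0) nearest=0 d=1 new=(0,0) → add node 23 parent=0 cost=1
27. q=(7,8) nearest=8 d=1 new=(7,8) → add node 24 parent=8 cost=7
28. q=(8,10) nearest=9 d=1 new=(8,10) → add node 25 parent=9 cost=9

Path: 0 1 4 7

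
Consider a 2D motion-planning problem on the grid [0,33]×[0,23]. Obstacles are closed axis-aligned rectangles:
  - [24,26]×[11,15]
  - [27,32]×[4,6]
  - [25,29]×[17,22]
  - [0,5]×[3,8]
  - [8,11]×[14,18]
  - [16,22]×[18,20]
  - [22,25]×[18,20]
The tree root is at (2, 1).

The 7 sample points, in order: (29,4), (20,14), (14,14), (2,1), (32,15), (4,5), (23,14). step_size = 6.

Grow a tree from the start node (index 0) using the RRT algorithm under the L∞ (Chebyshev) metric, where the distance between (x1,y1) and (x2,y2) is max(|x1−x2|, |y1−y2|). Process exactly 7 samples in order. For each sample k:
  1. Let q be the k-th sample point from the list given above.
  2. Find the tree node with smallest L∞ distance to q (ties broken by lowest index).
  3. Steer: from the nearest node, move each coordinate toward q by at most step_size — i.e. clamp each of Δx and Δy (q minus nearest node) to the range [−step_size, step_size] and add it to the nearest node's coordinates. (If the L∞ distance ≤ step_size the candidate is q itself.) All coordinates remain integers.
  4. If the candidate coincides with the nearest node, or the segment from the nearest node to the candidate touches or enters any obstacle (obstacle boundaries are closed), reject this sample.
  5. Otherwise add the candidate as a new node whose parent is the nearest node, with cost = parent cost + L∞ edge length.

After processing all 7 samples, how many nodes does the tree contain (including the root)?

Node count: 6

1. q=(29,4) nearest=0 d=27 new=(8,4) → add node 1 parent=0 cost=6
2. q=(20,14) nearest=1 d=12 new=(14,10) → add node 2 parent=1 cost=12
3. q=(14,14) nearest=2 d=4 new=(14,14) → add node 3 parent=2 cost=16
4. q=(2,1) nearest=0 d=0 → coincident, reject
5. q=(32,15) nearest=2 d=18 new=(20,15) → add node 4 parent=2 cost=18
6. q=(4,5) nearest=0 d=4 new=(4,5) → blocked by [0,5]×[3,8], reject
7. q=(23,14) nearest=4 d=3 new=(23,14) → add node 5 parent=4 cost=21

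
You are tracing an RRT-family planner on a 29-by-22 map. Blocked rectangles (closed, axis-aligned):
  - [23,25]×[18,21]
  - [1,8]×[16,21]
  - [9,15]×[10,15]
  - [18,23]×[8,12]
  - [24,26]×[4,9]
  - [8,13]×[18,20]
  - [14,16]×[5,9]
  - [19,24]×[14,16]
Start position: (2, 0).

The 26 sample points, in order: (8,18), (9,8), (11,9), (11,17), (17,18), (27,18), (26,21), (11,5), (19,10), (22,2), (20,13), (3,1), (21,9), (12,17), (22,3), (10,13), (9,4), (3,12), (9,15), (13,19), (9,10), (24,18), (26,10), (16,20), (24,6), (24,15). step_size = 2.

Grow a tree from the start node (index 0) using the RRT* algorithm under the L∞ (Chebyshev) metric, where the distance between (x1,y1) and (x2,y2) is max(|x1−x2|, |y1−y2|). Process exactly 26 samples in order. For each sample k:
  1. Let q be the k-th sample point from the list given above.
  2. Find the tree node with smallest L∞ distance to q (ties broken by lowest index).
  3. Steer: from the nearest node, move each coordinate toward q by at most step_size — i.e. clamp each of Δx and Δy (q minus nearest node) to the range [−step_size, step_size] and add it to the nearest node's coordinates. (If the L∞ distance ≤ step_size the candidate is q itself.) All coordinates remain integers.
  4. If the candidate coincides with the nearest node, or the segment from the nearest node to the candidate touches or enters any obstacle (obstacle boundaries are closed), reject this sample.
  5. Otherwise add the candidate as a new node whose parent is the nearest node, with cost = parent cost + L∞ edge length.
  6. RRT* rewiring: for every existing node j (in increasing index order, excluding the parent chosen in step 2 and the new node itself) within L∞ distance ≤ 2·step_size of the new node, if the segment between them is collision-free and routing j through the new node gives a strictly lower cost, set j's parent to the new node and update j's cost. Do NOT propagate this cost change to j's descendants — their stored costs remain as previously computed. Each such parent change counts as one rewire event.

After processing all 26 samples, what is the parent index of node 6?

Parent of node 6: 4

1. q=(8,18) nearest=0 d=18 new=(4,2) → add node 1 parent=0 cost=2
2. q=(9,8) nearest=1 d=6 new=(6,4) → add node 2 parent=1 cost=4
3. q=(11,9) nearest=2 d=5 new=(8,6) → add node 3 parent=2 cost=6
4. q=(11,17) nearest=3 d=11 new=(10,8) → add node 4 parent=3 cost=8
5. q=(17,18) nearest=4 d=10 new=(12,10) → blocked by [9,15]×[10,15], reject
6. q=(27,18) nearest=4 d=17 new=(12,10) → blocked by [9,15]×[10,15], reject
7. q=(26,21) nearest=4 d=16 new=(12,10) → blocked by [9,15]×[10,15], reject
8. q=(11,5) nearest=3 d=3 new=(10,5) → add node 5 parent=3 cost=8
9. q=(19,10) nearest=4 d=9 new=(12,10) → blocked by [9,15]×[10,15], reject
10. q=(22,2) nearest=4 d=12 new=(12,6) → add node 6 parent=4 cost=10
11. q=(20,13) nearest=6 d=8 new=(14,8) → blocked by [14,16]×[5,9], reject
12. q=(3,1) nearest=0 d=1 new=(3,1) → add node 7 parent=0 cost=1
13. q=(21,9) nearest=6 d=9 new=(14,8) → blocked by [14,16]×[5,9], reject
14. q=(12,17) nearest=4 d=9 new=(12,10) → blocked by [9,15]×[10,15], reject
15. q=(22,3) nearest=6 d=10 new=(14,4) → add node 8 parent=6 cost=12
16. q=(10,13) nearest=4 d=5 new=(10,10) → blocked by [9,15]×[10,15], reject
17. q=(9,4) nearest=5 d=1 new=(9,4) → add node 9 parent=5 cost=9
18. q=(3,12) nearest=3 d=6 new=(6,8) → add node 10 parent=3 cost=8
19. q=(9,15) nearest=4 d=7 new=(9,10) → blocked by [9,15]×[10,15], reject
20. q=(13,19) nearest=4 d=11 new=(12,10) → blocked by [9,15]×[10,15], reject
21. q=(9,10) nearest=4 d=2 new=(9,10) → blocked by [9,15]×[10,15], reject
22. q=(24,18) nearest=6 d=12 new=(14,8) → blocked by [14,16]×[5,9], reject
23. q=(26,10) nearest=8 d=12 new=(16,6) → blocked by [14,16]×[5,9], reject
24. q=(16,20) nearest=4 d=12 new=(12,10) → blocked by [9,15]×[10,15], reject
25. q=(24,6) nearest=8 d=10 new=(16,6) → blocked by [14,16]×[5,9], reject
26. q=(24,15) nearest=8 d=11 new=(16,6) → blocked by [14,16]×[5,9], reject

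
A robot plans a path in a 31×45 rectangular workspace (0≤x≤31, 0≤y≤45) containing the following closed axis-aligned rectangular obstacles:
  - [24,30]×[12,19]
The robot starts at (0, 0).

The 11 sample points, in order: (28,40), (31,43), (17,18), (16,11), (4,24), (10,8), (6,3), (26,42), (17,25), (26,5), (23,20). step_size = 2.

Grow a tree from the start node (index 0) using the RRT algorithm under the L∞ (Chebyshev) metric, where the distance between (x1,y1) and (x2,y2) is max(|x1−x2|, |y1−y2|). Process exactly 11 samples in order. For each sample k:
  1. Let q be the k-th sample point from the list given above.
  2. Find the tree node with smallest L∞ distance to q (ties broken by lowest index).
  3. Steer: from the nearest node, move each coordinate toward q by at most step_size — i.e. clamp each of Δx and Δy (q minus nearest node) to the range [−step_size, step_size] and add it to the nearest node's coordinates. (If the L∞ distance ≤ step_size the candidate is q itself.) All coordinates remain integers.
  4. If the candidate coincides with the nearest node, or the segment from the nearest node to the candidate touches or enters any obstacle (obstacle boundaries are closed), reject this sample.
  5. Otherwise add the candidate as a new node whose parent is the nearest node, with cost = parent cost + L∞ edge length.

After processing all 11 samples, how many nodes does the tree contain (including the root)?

Node count: 12

1. q=(28,40) nearest=0 d=40 new=(2,2) → add node 1 parent=0 cost=2
2. q=(31,43) nearest=1 d=41 new=(4,4) → add node 2 parent=1 cost=4
3. q=(17,18) nearest=2 d=14 new=(6,6) → add node 3 parent=2 cost=6
4. q=(16,11) nearest=3 d=10 new=(8,8) → add node 4 parent=3 cost=8
5. q=(4,24) nearest=4 d=16 new=(6,10) → add node 5 parent=4 cost=10
6. q=(10,8) nearest=4 d=2 new=(10,8) → add node 6 parent=4 cost=10
7. q=(6,3) nearest=2 d=2 new=(6,3) → add node 7 parent=2 cost=6
8. q=(26,42) nearest=5 d=32 new=(8,12) → add node 8 parent=5 cost=12
9. q=(17,25) nearest=8 d=13 new=(10,14) → add node 9 parent=8 cost=14
10. q=(26,5) nearest=6 d=16 new=(12,6) → add node 10 parent=6 cost=12
11. q=(23,20) nearest=6 d=13 new=(12,10) → add node 11 parent=6 cost=12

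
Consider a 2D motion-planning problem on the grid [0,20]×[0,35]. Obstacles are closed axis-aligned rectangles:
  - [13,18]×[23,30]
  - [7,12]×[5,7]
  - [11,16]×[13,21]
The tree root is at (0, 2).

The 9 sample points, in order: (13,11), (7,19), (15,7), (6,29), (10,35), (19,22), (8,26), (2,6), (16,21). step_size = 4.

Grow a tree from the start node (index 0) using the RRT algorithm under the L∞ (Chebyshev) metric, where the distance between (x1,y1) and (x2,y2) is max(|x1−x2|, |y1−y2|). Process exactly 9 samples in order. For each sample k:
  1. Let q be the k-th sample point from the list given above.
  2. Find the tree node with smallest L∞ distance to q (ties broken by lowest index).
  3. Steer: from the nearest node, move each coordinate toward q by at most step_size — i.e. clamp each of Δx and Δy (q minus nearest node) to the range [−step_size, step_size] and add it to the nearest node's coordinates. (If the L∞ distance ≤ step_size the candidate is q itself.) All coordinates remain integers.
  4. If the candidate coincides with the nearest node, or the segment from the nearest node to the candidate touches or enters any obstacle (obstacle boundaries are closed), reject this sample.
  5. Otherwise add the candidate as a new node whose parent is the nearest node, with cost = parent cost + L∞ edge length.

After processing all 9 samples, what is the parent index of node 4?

Parent of node 4: 3

1. q=(13,11) nearest=0 d=13 new=(4,6) → add node 1 parent=0 cost=4
2. q=(7,19) nearest=1 d=13 new=(7,10) → add node 2 parent=1 cost=8
3. q=(15,7) nearest=2 d=8 new=(11,7) → blocked by [7,12]×[5,7], reject
4. q=(6,29) nearest=2 d=19 new=(6,14) → add node 3 parent=2 cost=12
5. q=(10,35) nearest=3 d=21 new=(10,18) → add node 4 parent=3 cost=16
6. q=(19,22) nearest=4 d=9 new=(14,22) → blocked by [11,16]×[13,21], reject
7. q=(8,26) nearest=4 d=8 new=(8,22) → add node 5 parent=4 cost=20
8. q=(2,6) nearest=1 d=2 new=(2,6) → add node 6 parent=1 cost=6
9. q=(16,21) nearest=4 d=6 new=(14,21) → blocked by [11,16]×[13,21], reject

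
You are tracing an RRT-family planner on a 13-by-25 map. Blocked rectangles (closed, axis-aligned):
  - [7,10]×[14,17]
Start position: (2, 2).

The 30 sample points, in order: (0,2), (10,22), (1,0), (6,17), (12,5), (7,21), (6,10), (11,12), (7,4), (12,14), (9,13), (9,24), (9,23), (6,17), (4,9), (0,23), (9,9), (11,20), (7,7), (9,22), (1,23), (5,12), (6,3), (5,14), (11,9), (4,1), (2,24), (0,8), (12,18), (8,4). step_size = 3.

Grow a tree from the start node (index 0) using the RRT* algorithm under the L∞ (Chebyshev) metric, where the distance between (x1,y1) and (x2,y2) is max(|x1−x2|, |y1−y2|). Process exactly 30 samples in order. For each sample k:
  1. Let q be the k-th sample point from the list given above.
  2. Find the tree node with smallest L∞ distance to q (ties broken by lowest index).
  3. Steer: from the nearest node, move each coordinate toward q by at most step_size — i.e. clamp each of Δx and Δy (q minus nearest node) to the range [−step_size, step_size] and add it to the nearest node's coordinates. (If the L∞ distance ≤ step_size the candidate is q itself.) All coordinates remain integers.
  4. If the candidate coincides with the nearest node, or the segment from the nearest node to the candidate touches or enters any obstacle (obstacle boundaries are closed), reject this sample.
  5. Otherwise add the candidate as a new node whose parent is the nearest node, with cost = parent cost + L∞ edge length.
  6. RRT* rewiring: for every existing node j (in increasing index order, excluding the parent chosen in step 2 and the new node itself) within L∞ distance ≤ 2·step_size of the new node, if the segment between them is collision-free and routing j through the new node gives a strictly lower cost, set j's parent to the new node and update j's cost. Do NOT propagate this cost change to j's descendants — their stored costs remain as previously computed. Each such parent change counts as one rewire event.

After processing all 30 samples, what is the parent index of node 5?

Parent of node 5: 9

1. q=(0,2) nearest=0 d=2 new=(0,2) → add node 1 parent=0 cost=2
2. q=(10,22) nearest=0 d=20 new=(5,5) → add node 2 parent=0 cost=3
3. q=(1,0) nearest=0 d=2 new=(1,0) → add node 3 parent=0 cost=2
4. q=(6,17) nearest=2 d=12 new=(6,8) → add node 4 parent=2 cost=6
5. q=(12,5) nearest=4 d=6 new=(9,5) → add node 5 parent=4 cost=9
6. q=(7,21) nearest=4 d=13 new=(7,11) → add node 6 parent=4 cost=9
7. q=(6,10) nearest=6 d=1 new=(6,10) → add node 7 parent=6 cost=10
8. q=(11,12) nearest=6 d=4 new=(10,12) → add node 8 parent=6 cost=12
9. q=(7,4) nearest=2 d=2 new=(7,4) → add node 9 parent=2 cost=5; rewire 5→9 (7<9)
10. q=(12,14) nearest=8 d=2 new=(12,14) → add node 10 parent=8 cost=14
11. q=(9,13) nearest=8 d=1 new=(9,13) → add node 11 parent=8 cost=13
12. q=(9,24) nearest=10 d=10 new=(9,17) → blocked by [7,10]×[14,17], reject
13. q=(9,23) nearest=10 d=9 new=(9,17) → blocked by [7,10]×[14,17], reject
14. q=(6,17) nearest=11 d=4 new=(6,16) → blocked by [7,10]×[14,17], reject
15. q=(4,9) nearest=4 d=2 new=(4,9) → add node 12 parent=4 cost=8
16. q=(0,23) nearest=11 d=10 new=(6,16) → blocked by [7,10]×[14,17], reject
17. q=(9,9) nearest=6 d=2 new=(9,9) → add node 13 parent=6 cost=11
18. q=(11,20) nearest=10 d=6 new=(11,17) → add node 14 parent=10 cost=17
19. q=(7,7) nearest=4 d=1 new=(7,7) → add node 15 parent=4 cost=7; rewire 13→15 (9<11)
20. q=(9,22) nearest=14 d=5 new=(9,20) → add node 16 parent=14 cost=20
21. q=(1,23) nearest=16 d=8 new=(6,23) → add node 17 parent=16 cost=23
22. q=(5,12) nearest=6 d=2 new=(5,12) → add node 18 parent=6 cost=11
23. q=(6,3) nearest=9 d=1 new=(6,3) → add node 19 parent=9 cost=6
24. q=(5,14) nearest=18 d=2 new=(5,14) → add node 20 parent=18 cost=13
25. q=(11,9) nearest=13 d=2 new=(11,9) → add node 21 parent=13 cost=11
26. q=(4,1) nearest=0 d=2 new=(4,1) → add node 22 parent=0 cost=2; rewire 19→22 (4<6)
27. q=(2,24) nearest=17 d=4 new=(3,24) → add node 23 parent=17 cost=26
28. q=(0,8) nearest=12 d=4 new=(1,8) → add node 24 parent=12 cost=11
29. q=(12,18) nearest=14 d=1 new=(12,18) → add node 25 parent=14 cost=18
30. q=(8,4) nearest=5 d=1 new=(8,4) → add node 26 parent=5 cost=8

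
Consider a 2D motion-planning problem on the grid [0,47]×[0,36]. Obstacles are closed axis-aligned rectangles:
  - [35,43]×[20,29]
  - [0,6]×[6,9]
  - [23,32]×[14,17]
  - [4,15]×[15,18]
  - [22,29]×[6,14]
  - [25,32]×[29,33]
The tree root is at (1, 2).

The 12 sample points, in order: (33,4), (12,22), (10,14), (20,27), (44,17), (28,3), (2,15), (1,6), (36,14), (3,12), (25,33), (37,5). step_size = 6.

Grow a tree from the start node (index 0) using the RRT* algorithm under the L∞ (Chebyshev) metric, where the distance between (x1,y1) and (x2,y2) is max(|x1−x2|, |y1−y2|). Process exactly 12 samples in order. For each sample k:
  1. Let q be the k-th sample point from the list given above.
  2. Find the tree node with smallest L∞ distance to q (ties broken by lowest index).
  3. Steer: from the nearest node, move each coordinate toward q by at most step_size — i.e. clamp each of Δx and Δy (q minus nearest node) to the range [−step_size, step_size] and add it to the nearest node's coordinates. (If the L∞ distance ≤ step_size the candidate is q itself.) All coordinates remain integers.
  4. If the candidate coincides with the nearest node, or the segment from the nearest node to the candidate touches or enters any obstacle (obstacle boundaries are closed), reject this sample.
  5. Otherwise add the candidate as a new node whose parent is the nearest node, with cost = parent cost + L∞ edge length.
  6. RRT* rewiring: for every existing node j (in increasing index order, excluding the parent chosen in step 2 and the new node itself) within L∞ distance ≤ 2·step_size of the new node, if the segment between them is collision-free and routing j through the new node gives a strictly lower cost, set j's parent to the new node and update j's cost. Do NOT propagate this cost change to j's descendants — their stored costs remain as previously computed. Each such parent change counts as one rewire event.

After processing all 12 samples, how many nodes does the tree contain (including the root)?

Node count: 7

1. q=(33,4) nearest=0 d=32 new=(7,4) → add node 1 parent=0 cost=6
2. q=(12,22) nearest=1 d=18 new=(12,10) → add node 2 parent=1 cost=12
3. q=(10,14) nearest=2 d=4 new=(10,14) → add node 3 parent=2 cost=16
4. q=(20,27) nearest=3 d=13 new=(16,20) → blocked by [4,15]×[15,18], reject
5. q=(44,17) nearest=2 d=32 new=(18,16) → add node 4 parent=2 cost=18
6. q=(28,3) nearest=4 d=13 new=(24,10) → blocked by [22,29]×[6,14], reject
7. q=(2,15) nearest=3 d=8 new=(4,15) → blocked by [4,15]×[15,18], reject
8. q=(1,6) nearest=0 d=4 new=(1,6) → blocked by [0,6]×[6,9], reject
9. q=(36,14) nearest=4 d=18 new=(24,14) → blocked by [23,32]×[14,17], reject
10. q=(3,12) nearest=3 d=7 new=(4,12) → add node 5 parent=3 cost=22
11. q=(25,33) nearest=4 d=17 new=(24,22) → add node 6 parent=4 cost=24
12. q=(37,5) nearest=6 d=17 new=(30,16) → blocked by [23,32]×[14,17], reject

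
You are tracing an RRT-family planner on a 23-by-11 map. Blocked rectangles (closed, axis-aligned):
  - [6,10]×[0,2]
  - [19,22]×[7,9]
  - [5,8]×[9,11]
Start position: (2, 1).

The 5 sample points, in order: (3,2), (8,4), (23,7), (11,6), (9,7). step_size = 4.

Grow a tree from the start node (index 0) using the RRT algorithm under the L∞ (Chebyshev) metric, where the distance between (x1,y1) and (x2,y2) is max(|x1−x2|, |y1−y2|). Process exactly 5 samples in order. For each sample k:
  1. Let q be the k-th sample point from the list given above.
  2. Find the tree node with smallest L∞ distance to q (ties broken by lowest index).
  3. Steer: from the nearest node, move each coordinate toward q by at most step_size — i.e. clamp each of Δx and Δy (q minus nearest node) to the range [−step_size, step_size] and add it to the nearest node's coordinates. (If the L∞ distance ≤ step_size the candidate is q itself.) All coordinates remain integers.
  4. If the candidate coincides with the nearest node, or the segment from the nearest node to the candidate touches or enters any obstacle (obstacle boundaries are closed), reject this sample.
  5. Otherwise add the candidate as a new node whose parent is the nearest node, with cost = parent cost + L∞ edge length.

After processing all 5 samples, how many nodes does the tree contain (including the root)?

Node count: 6

1. q=(3,2) nearest=0 d=1 new=(3,2) → add node 1 parent=0 cost=1
2. q=(8,4) nearest=1 d=5 new=(7,4) → add node 2 parent=1 cost=5
3. q=(23,7) nearest=2 d=16 new=(11,7) → add node 3 parent=2 cost=9
4. q=(11,6) nearest=3 d=1 new=(11,6) → add node 4 parent=3 cost=10
5. q=(9,7) nearest=3 d=2 new=(9,7) → add node 5 parent=3 cost=11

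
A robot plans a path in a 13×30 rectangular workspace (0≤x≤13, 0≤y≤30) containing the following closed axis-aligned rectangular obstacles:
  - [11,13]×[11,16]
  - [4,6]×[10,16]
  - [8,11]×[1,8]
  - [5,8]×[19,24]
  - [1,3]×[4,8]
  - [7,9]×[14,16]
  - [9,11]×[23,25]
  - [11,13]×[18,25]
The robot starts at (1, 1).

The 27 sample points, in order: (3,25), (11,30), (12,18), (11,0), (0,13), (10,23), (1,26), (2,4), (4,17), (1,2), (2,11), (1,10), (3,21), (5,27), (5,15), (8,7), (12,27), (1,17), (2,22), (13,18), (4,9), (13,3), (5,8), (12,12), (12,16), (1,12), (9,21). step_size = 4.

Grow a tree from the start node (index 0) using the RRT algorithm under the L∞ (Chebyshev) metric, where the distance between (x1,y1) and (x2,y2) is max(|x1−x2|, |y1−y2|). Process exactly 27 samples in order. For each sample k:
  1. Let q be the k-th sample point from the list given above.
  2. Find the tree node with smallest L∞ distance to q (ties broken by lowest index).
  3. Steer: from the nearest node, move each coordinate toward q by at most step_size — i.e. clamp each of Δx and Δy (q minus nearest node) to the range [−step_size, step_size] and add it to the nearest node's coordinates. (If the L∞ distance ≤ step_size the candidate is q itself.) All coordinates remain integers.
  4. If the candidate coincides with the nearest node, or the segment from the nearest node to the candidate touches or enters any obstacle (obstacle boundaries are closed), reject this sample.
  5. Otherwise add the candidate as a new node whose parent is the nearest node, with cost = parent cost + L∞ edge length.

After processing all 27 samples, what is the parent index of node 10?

Parent of node 10: 4

1. q=(3,25) nearest=0 d=24 new=(3,5) → blocked by [1,3]×[4,8], reject
2. q=(11,30) nearest=0 d=29 new=(5,5) → add node 1 parent=0 cost=4
3. q=(12,18) nearest=1 d=13 new=(9,9) → blocked by [8,11]×[1,8], reject
4. q=(11,0) nearest=1 d=6 new=(9,1) → blocked by [8,11]×[1,8], reject
5. q=(0,13) nearest=1 d=8 new=(1,9) → blocked by [1,3]×[4,8], reject
6. q=(10,23) nearest=1 d=18 new=(9,9) → blocked by [8,11]×[1,8], reject
7. q=(1,26) nearest=1 d=21 new=(1,9) → blocked by [1,3]×[4,8], reject
8. q=(2,4) nearest=0 d=3 new=(2,4) → blocked by [1,3]×[4,8], reject
9. q=(4,17) nearest=1 d=12 new=(4,9) → add node 2 parent=1 cost=8
10. q=(1,2) nearest=0 d=1 new=(1,2) → add node 3 parent=0 cost=1
11. q=(2,11) nearest=2 d=2 new=(2,11) → add node 4 parent=2 cost=10
12. q=(1,10) nearest=4 d=1 new=(1,10) → add node 5 parent=4 cost=11
13. q=(3,21) nearest=4 d=10 new=(3,15) → add node 6 parent=4 cost=14
14. q=(5,27) nearest=6 d=12 new=(5,19) → blocked by [5,8]×[19,24], reject
15. q=(5,15) nearest=6 d=2 new=(5,15) → blocked by [4,6]×[10,16], reject
16. q=(8,7) nearest=1 d=3 new=(8,7) → blocked by [8,11]×[1,8], reject
17. q=(12,27) nearest=6 d=12 new=(7,19) → blocked by [4,6]×[10,16], reject
18. q=(1,17) nearest=6 d=2 new=(1,17) → add node 7 parent=6 cost=16
19. q=(2,22) nearest=7 d=5 new=(2,21) → add node 8 parent=7 cost=20
20. q=(13,18) nearest=2 d=9 new=(8,13) → blocked by [4,6]×[10,16], reject
21. q=(4,9) nearest=2 d=0 → coincident, reject
22. q=(13,3) nearest=1 d=8 new=(9,3) → blocked by [8,11]×[1,8], reject
23. q=(5,8) nearest=2 d=1 new=(5,8) → add node 9 parent=2 cost=9
24. q=(12,12) nearest=1 d=7 new=(9,9) → blocked by [8,11]×[1,8], reject
25. q=(12,16) nearest=2 d=8 new=(8,13) → blocked by [4,6]×[10,16], reject
26. q=(1,12) nearest=4 d=1 new=(1,12) → add node 10 parent=4 cost=11
27. q=(9,21) nearest=6 d=6 new=(7,19) → blocked by [4,6]×[10,16], reject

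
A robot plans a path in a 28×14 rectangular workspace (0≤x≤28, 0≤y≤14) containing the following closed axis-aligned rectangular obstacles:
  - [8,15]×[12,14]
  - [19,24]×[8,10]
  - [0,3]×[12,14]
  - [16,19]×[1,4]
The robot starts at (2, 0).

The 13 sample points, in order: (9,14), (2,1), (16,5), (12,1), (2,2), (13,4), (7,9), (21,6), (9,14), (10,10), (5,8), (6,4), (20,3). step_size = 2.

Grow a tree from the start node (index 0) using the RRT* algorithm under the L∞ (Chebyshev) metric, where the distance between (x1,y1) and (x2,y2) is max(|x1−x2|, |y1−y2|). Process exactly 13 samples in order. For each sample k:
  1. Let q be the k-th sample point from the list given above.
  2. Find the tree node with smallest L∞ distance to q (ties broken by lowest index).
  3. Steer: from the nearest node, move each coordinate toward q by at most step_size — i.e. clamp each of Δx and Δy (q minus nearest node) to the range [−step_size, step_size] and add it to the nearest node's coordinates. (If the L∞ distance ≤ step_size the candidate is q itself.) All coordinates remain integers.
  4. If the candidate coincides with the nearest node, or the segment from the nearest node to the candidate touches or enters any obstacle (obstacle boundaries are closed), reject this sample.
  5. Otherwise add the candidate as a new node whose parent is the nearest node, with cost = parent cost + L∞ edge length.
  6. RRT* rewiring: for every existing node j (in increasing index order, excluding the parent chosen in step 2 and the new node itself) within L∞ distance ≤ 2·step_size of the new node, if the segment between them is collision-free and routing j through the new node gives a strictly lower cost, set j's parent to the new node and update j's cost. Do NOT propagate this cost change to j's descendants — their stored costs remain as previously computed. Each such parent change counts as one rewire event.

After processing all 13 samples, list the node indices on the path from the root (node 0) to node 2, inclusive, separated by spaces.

Path: 0 2

1. q=(9,14) nearest=0 d=14 new=(4,2) → add node 1 parent=0 cost=2
2. q=(2,1) nearest=0 d=1 new=(2,1) → add node 2 parent=0 cost=1
3. q=(16,5) nearest=1 d=12 new=(6,4) → add node 3 parent=1 cost=4
4. q=(12,1) nearest=3 d=6 new=(8,2) → add node 4 parent=3 cost=6
5. q=(2,2) nearest=2 d=1 new=(2,2) → add node 5 parent=2 cost=2
6. q=(13,4) nearest=4 d=5 new=(10,4) → add node 6 parent=4 cost=8
7. q=(7,9) nearest=3 d=5 new=(7,6) → add node 7 parent=3 cost=6
8. q=(21,6) nearest=6 d=11 new=(12,6) → add node 8 parent=6 cost=10
9. q=(9,14) nearest=7 d=8 new=(9,8) → add node 9 parent=7 cost=8
10. q=(10,10) nearest=9 d=2 new=(10,10) → add node 10 parent=9 cost=10
11. q=(5,8) nearest=7 d=2 new=(5,8) → add node 11 parent=7 cost=8
12. q=(6,4) nearest=3 d=0 → coincident, reject
13. q=(20,3) nearest=8 d=8 new=(14,4) → add node 12 parent=8 cost=12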